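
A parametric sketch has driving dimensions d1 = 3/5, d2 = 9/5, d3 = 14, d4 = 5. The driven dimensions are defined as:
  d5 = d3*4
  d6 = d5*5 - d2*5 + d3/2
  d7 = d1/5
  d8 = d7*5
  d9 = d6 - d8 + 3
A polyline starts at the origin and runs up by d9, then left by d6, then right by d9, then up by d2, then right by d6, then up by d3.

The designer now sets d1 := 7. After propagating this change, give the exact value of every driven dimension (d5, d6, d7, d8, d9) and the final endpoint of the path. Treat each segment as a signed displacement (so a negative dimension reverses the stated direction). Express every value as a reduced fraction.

d5 = 56
d6 = 278
d7 = 7/5
d8 = 7
d9 = 274
endpoint = (274, 1449/5)

Apply edit: d1 := 7
  d5 = d3*4 = 56
  d6 = d5*5 - d2*5 + d3/2 = 278
  d7 = d1/5 = 7/5
  d8 = d7*5 = 7
  d9 = d6 - d8 + 3 = 274
Walk from origin (0, 0):
  seg 1: up by d9 = 274 → (0, 274)
  seg 2: left by d6 = 278 → (-278, 274)
  seg 3: right by d9 = 274 → (-4, 274)
  seg 4: up by d2 = 9/5 → (-4, 1379/5)
  seg 5: right by d6 = 278 → (274, 1379/5)
  seg 6: up by d3 = 14 → (274, 1449/5)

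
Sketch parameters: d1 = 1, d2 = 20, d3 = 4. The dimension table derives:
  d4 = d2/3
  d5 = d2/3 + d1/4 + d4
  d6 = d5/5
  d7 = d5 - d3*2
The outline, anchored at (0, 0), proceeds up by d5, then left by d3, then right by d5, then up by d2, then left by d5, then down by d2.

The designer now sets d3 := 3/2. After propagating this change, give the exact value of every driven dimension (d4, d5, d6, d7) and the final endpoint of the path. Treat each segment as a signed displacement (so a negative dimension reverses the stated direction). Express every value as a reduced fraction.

Apply edit: d3 := 3/2
  d4 = d2/3 = 20/3
  d5 = d2/3 + d1/4 + d4 = 163/12
  d6 = d5/5 = 163/60
  d7 = d5 - d3*2 = 127/12
Walk from origin (0, 0):
  seg 1: up by d5 = 163/12 → (0, 163/12)
  seg 2: left by d3 = 3/2 → (-3/2, 163/12)
  seg 3: right by d5 = 163/12 → (145/12, 163/12)
  seg 4: up by d2 = 20 → (145/12, 403/12)
  seg 5: left by d5 = 163/12 → (-3/2, 403/12)
  seg 6: down by d2 = 20 → (-3/2, 163/12)

d4 = 20/3
d5 = 163/12
d6 = 163/60
d7 = 127/12
endpoint = (-3/2, 163/12)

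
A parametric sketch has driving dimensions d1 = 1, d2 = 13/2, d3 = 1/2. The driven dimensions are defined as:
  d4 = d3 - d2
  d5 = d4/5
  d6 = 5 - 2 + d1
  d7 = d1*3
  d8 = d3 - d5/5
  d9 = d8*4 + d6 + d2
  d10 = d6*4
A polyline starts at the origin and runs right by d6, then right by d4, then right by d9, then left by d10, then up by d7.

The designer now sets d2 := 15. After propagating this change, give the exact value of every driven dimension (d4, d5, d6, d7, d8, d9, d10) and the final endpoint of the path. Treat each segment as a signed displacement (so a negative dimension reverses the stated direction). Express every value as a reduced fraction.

d4 = -29/2
d5 = -29/10
d6 = 4
d7 = 3
d8 = 27/25
d9 = 583/25
d10 = 16
endpoint = (-159/50, 3)

Apply edit: d2 := 15
  d4 = d3 - d2 = -29/2
  d5 = d4/5 = -29/10
  d6 = 5 - 2 + d1 = 4
  d7 = d1*3 = 3
  d8 = d3 - d5/5 = 27/25
  d9 = d8*4 + d6 + d2 = 583/25
  d10 = d6*4 = 16
Walk from origin (0, 0):
  seg 1: right by d6 = 4 → (4, 0)
  seg 2: right by d4 = -29/2 → (-21/2, 0)
  seg 3: right by d9 = 583/25 → (641/50, 0)
  seg 4: left by d10 = 16 → (-159/50, 0)
  seg 5: up by d7 = 3 → (-159/50, 3)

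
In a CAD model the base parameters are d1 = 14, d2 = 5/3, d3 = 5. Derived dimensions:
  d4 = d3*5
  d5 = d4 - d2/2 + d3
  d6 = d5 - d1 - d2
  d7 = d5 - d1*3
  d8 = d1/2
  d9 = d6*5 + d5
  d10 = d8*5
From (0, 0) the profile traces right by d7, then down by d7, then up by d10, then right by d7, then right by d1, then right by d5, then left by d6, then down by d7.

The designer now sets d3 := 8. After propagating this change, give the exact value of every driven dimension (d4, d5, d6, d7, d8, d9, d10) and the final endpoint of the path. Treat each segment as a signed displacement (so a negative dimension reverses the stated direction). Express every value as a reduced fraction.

Apply edit: d3 := 8
  d4 = d3*5 = 40
  d5 = d4 - d2/2 + d3 = 283/6
  d6 = d5 - d1 - d2 = 63/2
  d7 = d5 - d1*3 = 31/6
  d8 = d1/2 = 7
  d9 = d6*5 + d5 = 614/3
  d10 = d8*5 = 35
Walk from origin (0, 0):
  seg 1: right by d7 = 31/6 → (31/6, 0)
  seg 2: down by d7 = 31/6 → (31/6, -31/6)
  seg 3: up by d10 = 35 → (31/6, 179/6)
  seg 4: right by d7 = 31/6 → (31/3, 179/6)
  seg 5: right by d1 = 14 → (73/3, 179/6)
  seg 6: right by d5 = 283/6 → (143/2, 179/6)
  seg 7: left by d6 = 63/2 → (40, 179/6)
  seg 8: down by d7 = 31/6 → (40, 74/3)

d4 = 40
d5 = 283/6
d6 = 63/2
d7 = 31/6
d8 = 7
d9 = 614/3
d10 = 35
endpoint = (40, 74/3)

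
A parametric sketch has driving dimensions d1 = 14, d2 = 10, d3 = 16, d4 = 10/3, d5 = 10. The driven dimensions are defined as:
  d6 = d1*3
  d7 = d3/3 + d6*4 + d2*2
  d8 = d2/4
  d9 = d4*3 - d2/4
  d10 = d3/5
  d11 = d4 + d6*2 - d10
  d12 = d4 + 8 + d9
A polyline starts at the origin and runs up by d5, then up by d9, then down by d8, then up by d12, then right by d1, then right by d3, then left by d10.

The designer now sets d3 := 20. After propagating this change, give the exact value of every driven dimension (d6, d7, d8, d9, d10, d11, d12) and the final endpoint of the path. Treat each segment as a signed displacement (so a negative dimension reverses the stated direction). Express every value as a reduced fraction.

d6 = 42
d7 = 584/3
d8 = 5/2
d9 = 15/2
d10 = 4
d11 = 250/3
d12 = 113/6
endpoint = (30, 203/6)

Apply edit: d3 := 20
  d6 = d1*3 = 42
  d7 = d3/3 + d6*4 + d2*2 = 584/3
  d8 = d2/4 = 5/2
  d9 = d4*3 - d2/4 = 15/2
  d10 = d3/5 = 4
  d11 = d4 + d6*2 - d10 = 250/3
  d12 = d4 + 8 + d9 = 113/6
Walk from origin (0, 0):
  seg 1: up by d5 = 10 → (0, 10)
  seg 2: up by d9 = 15/2 → (0, 35/2)
  seg 3: down by d8 = 5/2 → (0, 15)
  seg 4: up by d12 = 113/6 → (0, 203/6)
  seg 5: right by d1 = 14 → (14, 203/6)
  seg 6: right by d3 = 20 → (34, 203/6)
  seg 7: left by d10 = 4 → (30, 203/6)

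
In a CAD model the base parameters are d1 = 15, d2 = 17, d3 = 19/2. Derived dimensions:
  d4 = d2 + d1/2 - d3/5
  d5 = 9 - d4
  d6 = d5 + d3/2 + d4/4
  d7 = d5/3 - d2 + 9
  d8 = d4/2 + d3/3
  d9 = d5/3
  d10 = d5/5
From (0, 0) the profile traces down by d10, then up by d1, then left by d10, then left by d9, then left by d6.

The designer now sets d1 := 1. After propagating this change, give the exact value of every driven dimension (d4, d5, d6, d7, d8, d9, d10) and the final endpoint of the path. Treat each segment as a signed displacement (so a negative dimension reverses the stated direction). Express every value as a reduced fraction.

Apply edit: d1 := 1
  d4 = d2 + d1/2 - d3/5 = 78/5
  d5 = 9 - d4 = -33/5
  d6 = d5 + d3/2 + d4/4 = 41/20
  d7 = d5/3 - d2 + 9 = -51/5
  d8 = d4/2 + d3/3 = 329/30
  d9 = d5/3 = -11/5
  d10 = d5/5 = -33/25
Walk from origin (0, 0):
  seg 1: down by d10 = -33/25 → (0, 33/25)
  seg 2: up by d1 = 1 → (0, 58/25)
  seg 3: left by d10 = -33/25 → (33/25, 58/25)
  seg 4: left by d9 = -11/5 → (88/25, 58/25)
  seg 5: left by d6 = 41/20 → (147/100, 58/25)

d4 = 78/5
d5 = -33/5
d6 = 41/20
d7 = -51/5
d8 = 329/30
d9 = -11/5
d10 = -33/25
endpoint = (147/100, 58/25)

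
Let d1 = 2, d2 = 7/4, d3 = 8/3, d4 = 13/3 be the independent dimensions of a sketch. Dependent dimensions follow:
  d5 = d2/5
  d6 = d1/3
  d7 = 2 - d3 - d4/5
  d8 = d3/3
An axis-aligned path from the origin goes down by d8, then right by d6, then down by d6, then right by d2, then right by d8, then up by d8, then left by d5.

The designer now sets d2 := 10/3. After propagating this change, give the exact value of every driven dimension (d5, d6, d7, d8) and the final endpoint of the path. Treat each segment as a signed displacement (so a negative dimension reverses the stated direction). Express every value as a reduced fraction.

d5 = 2/3
d6 = 2/3
d7 = -23/15
d8 = 8/9
endpoint = (38/9, -2/3)

Apply edit: d2 := 10/3
  d5 = d2/5 = 2/3
  d6 = d1/3 = 2/3
  d7 = 2 - d3 - d4/5 = -23/15
  d8 = d3/3 = 8/9
Walk from origin (0, 0):
  seg 1: down by d8 = 8/9 → (0, -8/9)
  seg 2: right by d6 = 2/3 → (2/3, -8/9)
  seg 3: down by d6 = 2/3 → (2/3, -14/9)
  seg 4: right by d2 = 10/3 → (4, -14/9)
  seg 5: right by d8 = 8/9 → (44/9, -14/9)
  seg 6: up by d8 = 8/9 → (44/9, -2/3)
  seg 7: left by d5 = 2/3 → (38/9, -2/3)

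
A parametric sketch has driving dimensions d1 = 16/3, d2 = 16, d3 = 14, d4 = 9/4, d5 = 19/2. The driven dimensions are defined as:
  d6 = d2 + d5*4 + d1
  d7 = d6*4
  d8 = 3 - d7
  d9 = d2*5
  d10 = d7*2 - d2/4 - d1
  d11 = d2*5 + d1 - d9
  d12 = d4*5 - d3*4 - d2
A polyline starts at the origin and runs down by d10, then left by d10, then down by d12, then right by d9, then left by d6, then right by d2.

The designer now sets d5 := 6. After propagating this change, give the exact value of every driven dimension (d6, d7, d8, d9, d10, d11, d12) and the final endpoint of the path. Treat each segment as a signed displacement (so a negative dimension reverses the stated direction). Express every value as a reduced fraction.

Apply edit: d5 := 6
  d6 = d2 + d5*4 + d1 = 136/3
  d7 = d6*4 = 544/3
  d8 = 3 - d7 = -535/3
  d9 = d2*5 = 80
  d10 = d7*2 - d2/4 - d1 = 1060/3
  d11 = d2*5 + d1 - d9 = 16/3
  d12 = d4*5 - d3*4 - d2 = -243/4
Walk from origin (0, 0):
  seg 1: down by d10 = 1060/3 → (0, -1060/3)
  seg 2: left by d10 = 1060/3 → (-1060/3, -1060/3)
  seg 3: down by d12 = -243/4 → (-1060/3, -3511/12)
  seg 4: right by d9 = 80 → (-820/3, -3511/12)
  seg 5: left by d6 = 136/3 → (-956/3, -3511/12)
  seg 6: right by d2 = 16 → (-908/3, -3511/12)

d6 = 136/3
d7 = 544/3
d8 = -535/3
d9 = 80
d10 = 1060/3
d11 = 16/3
d12 = -243/4
endpoint = (-908/3, -3511/12)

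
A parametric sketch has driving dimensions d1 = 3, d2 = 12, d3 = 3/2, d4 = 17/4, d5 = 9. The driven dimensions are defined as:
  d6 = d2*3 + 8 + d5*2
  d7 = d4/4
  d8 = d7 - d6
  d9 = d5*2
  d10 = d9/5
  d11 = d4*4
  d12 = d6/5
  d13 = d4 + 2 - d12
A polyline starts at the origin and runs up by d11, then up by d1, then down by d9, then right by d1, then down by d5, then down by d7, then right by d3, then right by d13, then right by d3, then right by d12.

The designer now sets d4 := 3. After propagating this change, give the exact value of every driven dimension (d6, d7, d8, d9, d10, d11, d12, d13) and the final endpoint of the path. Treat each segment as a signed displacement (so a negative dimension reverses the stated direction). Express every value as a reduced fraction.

d6 = 62
d7 = 3/4
d8 = -245/4
d9 = 18
d10 = 18/5
d11 = 12
d12 = 62/5
d13 = -37/5
endpoint = (11, -51/4)

Apply edit: d4 := 3
  d6 = d2*3 + 8 + d5*2 = 62
  d7 = d4/4 = 3/4
  d8 = d7 - d6 = -245/4
  d9 = d5*2 = 18
  d10 = d9/5 = 18/5
  d11 = d4*4 = 12
  d12 = d6/5 = 62/5
  d13 = d4 + 2 - d12 = -37/5
Walk from origin (0, 0):
  seg 1: up by d11 = 12 → (0, 12)
  seg 2: up by d1 = 3 → (0, 15)
  seg 3: down by d9 = 18 → (0, -3)
  seg 4: right by d1 = 3 → (3, -3)
  seg 5: down by d5 = 9 → (3, -12)
  seg 6: down by d7 = 3/4 → (3, -51/4)
  seg 7: right by d3 = 3/2 → (9/2, -51/4)
  seg 8: right by d13 = -37/5 → (-29/10, -51/4)
  seg 9: right by d3 = 3/2 → (-7/5, -51/4)
  seg 10: right by d12 = 62/5 → (11, -51/4)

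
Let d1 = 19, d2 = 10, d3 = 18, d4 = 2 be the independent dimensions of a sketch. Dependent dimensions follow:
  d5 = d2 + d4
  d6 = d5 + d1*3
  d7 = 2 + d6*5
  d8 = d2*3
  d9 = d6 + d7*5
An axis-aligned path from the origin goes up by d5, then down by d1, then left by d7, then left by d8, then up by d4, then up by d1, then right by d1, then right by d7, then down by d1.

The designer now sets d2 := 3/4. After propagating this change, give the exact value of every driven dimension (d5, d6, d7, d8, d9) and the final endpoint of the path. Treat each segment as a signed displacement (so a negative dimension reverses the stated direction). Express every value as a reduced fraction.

d5 = 11/4
d6 = 239/4
d7 = 1203/4
d8 = 9/4
d9 = 3127/2
endpoint = (67/4, -57/4)

Apply edit: d2 := 3/4
  d5 = d2 + d4 = 11/4
  d6 = d5 + d1*3 = 239/4
  d7 = 2 + d6*5 = 1203/4
  d8 = d2*3 = 9/4
  d9 = d6 + d7*5 = 3127/2
Walk from origin (0, 0):
  seg 1: up by d5 = 11/4 → (0, 11/4)
  seg 2: down by d1 = 19 → (0, -65/4)
  seg 3: left by d7 = 1203/4 → (-1203/4, -65/4)
  seg 4: left by d8 = 9/4 → (-303, -65/4)
  seg 5: up by d4 = 2 → (-303, -57/4)
  seg 6: up by d1 = 19 → (-303, 19/4)
  seg 7: right by d1 = 19 → (-284, 19/4)
  seg 8: right by d7 = 1203/4 → (67/4, 19/4)
  seg 9: down by d1 = 19 → (67/4, -57/4)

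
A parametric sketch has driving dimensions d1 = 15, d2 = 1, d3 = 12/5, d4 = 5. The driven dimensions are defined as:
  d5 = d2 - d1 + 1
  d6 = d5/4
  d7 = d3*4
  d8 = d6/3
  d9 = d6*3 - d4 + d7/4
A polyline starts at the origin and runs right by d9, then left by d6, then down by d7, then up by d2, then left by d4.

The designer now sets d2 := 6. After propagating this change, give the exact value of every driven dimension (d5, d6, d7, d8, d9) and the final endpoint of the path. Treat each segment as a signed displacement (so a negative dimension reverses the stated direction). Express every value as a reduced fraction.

Apply edit: d2 := 6
  d5 = d2 - d1 + 1 = -8
  d6 = d5/4 = -2
  d7 = d3*4 = 48/5
  d8 = d6/3 = -2/3
  d9 = d6*3 - d4 + d7/4 = -43/5
Walk from origin (0, 0):
  seg 1: right by d9 = -43/5 → (-43/5, 0)
  seg 2: left by d6 = -2 → (-33/5, 0)
  seg 3: down by d7 = 48/5 → (-33/5, -48/5)
  seg 4: up by d2 = 6 → (-33/5, -18/5)
  seg 5: left by d4 = 5 → (-58/5, -18/5)

d5 = -8
d6 = -2
d7 = 48/5
d8 = -2/3
d9 = -43/5
endpoint = (-58/5, -18/5)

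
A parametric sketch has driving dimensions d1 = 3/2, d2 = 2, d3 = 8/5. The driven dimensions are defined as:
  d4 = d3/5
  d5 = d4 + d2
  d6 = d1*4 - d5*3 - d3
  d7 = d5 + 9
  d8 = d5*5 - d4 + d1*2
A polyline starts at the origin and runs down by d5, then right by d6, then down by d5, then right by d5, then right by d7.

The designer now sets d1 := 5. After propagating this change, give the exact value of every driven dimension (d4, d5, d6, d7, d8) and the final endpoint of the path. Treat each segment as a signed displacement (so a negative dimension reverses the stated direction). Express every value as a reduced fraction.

d4 = 8/25
d5 = 58/25
d6 = 286/25
d7 = 283/25
d8 = 532/25
endpoint = (627/25, -116/25)

Apply edit: d1 := 5
  d4 = d3/5 = 8/25
  d5 = d4 + d2 = 58/25
  d6 = d1*4 - d5*3 - d3 = 286/25
  d7 = d5 + 9 = 283/25
  d8 = d5*5 - d4 + d1*2 = 532/25
Walk from origin (0, 0):
  seg 1: down by d5 = 58/25 → (0, -58/25)
  seg 2: right by d6 = 286/25 → (286/25, -58/25)
  seg 3: down by d5 = 58/25 → (286/25, -116/25)
  seg 4: right by d5 = 58/25 → (344/25, -116/25)
  seg 5: right by d7 = 283/25 → (627/25, -116/25)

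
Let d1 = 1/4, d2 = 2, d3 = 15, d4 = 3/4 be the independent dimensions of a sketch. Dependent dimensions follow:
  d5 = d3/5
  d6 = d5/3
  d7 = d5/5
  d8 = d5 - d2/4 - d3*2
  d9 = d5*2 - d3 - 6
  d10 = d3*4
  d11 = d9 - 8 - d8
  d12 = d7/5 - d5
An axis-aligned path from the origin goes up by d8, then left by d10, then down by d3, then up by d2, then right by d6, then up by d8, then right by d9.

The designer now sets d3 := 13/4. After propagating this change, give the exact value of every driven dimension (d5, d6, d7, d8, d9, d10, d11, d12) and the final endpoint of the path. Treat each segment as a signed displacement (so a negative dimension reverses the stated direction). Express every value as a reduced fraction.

d5 = 13/20
d6 = 13/60
d7 = 13/100
d8 = -127/20
d9 = -159/20
d10 = 13
d11 = -48/5
d12 = -78/125
endpoint = (-311/15, -279/20)

Apply edit: d3 := 13/4
  d5 = d3/5 = 13/20
  d6 = d5/3 = 13/60
  d7 = d5/5 = 13/100
  d8 = d5 - d2/4 - d3*2 = -127/20
  d9 = d5*2 - d3 - 6 = -159/20
  d10 = d3*4 = 13
  d11 = d9 - 8 - d8 = -48/5
  d12 = d7/5 - d5 = -78/125
Walk from origin (0, 0):
  seg 1: up by d8 = -127/20 → (0, -127/20)
  seg 2: left by d10 = 13 → (-13, -127/20)
  seg 3: down by d3 = 13/4 → (-13, -48/5)
  seg 4: up by d2 = 2 → (-13, -38/5)
  seg 5: right by d6 = 13/60 → (-767/60, -38/5)
  seg 6: up by d8 = -127/20 → (-767/60, -279/20)
  seg 7: right by d9 = -159/20 → (-311/15, -279/20)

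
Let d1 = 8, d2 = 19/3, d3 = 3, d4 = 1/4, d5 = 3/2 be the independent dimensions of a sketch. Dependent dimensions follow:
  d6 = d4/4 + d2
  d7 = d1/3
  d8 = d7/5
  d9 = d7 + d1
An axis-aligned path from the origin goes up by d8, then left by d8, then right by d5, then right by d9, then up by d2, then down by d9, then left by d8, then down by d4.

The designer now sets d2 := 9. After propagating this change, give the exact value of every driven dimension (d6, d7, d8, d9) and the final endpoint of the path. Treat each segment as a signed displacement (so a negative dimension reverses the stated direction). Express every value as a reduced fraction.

d6 = 145/16
d7 = 8/3
d8 = 8/15
d9 = 32/3
endpoint = (111/10, -83/60)

Apply edit: d2 := 9
  d6 = d4/4 + d2 = 145/16
  d7 = d1/3 = 8/3
  d8 = d7/5 = 8/15
  d9 = d7 + d1 = 32/3
Walk from origin (0, 0):
  seg 1: up by d8 = 8/15 → (0, 8/15)
  seg 2: left by d8 = 8/15 → (-8/15, 8/15)
  seg 3: right by d5 = 3/2 → (29/30, 8/15)
  seg 4: right by d9 = 32/3 → (349/30, 8/15)
  seg 5: up by d2 = 9 → (349/30, 143/15)
  seg 6: down by d9 = 32/3 → (349/30, -17/15)
  seg 7: left by d8 = 8/15 → (111/10, -17/15)
  seg 8: down by d4 = 1/4 → (111/10, -83/60)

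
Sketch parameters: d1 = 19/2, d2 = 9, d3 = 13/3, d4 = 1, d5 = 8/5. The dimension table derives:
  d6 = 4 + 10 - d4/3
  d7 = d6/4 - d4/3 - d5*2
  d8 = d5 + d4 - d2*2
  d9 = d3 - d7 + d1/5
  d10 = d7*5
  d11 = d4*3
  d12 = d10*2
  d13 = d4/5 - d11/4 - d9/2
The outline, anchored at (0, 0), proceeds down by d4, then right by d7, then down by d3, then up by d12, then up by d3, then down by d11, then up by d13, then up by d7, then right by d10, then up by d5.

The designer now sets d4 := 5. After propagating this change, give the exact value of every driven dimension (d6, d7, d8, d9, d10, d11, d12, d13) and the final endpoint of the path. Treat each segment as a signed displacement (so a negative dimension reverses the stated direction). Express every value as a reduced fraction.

d6 = 37/3
d7 = -107/60
d8 = -57/5
d9 = 481/60
d10 = -107/12
d11 = 15
d12 = -107/6
d13 = -811/120
endpoint = (-107/10, -1791/40)

Apply edit: d4 := 5
  d6 = 4 + 10 - d4/3 = 37/3
  d7 = d6/4 - d4/3 - d5*2 = -107/60
  d8 = d5 + d4 - d2*2 = -57/5
  d9 = d3 - d7 + d1/5 = 481/60
  d10 = d7*5 = -107/12
  d11 = d4*3 = 15
  d12 = d10*2 = -107/6
  d13 = d4/5 - d11/4 - d9/2 = -811/120
Walk from origin (0, 0):
  seg 1: down by d4 = 5 → (0, -5)
  seg 2: right by d7 = -107/60 → (-107/60, -5)
  seg 3: down by d3 = 13/3 → (-107/60, -28/3)
  seg 4: up by d12 = -107/6 → (-107/60, -163/6)
  seg 5: up by d3 = 13/3 → (-107/60, -137/6)
  seg 6: down by d11 = 15 → (-107/60, -227/6)
  seg 7: up by d13 = -811/120 → (-107/60, -5351/120)
  seg 8: up by d7 = -107/60 → (-107/60, -371/8)
  seg 9: right by d10 = -107/12 → (-107/10, -371/8)
  seg 10: up by d5 = 8/5 → (-107/10, -1791/40)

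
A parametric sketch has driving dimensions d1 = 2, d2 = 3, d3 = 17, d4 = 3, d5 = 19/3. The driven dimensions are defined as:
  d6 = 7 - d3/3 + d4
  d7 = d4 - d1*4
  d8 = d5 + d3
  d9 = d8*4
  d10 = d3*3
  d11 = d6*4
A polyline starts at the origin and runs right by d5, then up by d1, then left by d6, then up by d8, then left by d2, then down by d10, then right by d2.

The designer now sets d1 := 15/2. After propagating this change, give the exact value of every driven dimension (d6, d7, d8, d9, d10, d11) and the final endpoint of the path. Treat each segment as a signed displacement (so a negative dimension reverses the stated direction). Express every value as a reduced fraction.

d6 = 13/3
d7 = -27
d8 = 70/3
d9 = 280/3
d10 = 51
d11 = 52/3
endpoint = (2, -121/6)

Apply edit: d1 := 15/2
  d6 = 7 - d3/3 + d4 = 13/3
  d7 = d4 - d1*4 = -27
  d8 = d5 + d3 = 70/3
  d9 = d8*4 = 280/3
  d10 = d3*3 = 51
  d11 = d6*4 = 52/3
Walk from origin (0, 0):
  seg 1: right by d5 = 19/3 → (19/3, 0)
  seg 2: up by d1 = 15/2 → (19/3, 15/2)
  seg 3: left by d6 = 13/3 → (2, 15/2)
  seg 4: up by d8 = 70/3 → (2, 185/6)
  seg 5: left by d2 = 3 → (-1, 185/6)
  seg 6: down by d10 = 51 → (-1, -121/6)
  seg 7: right by d2 = 3 → (2, -121/6)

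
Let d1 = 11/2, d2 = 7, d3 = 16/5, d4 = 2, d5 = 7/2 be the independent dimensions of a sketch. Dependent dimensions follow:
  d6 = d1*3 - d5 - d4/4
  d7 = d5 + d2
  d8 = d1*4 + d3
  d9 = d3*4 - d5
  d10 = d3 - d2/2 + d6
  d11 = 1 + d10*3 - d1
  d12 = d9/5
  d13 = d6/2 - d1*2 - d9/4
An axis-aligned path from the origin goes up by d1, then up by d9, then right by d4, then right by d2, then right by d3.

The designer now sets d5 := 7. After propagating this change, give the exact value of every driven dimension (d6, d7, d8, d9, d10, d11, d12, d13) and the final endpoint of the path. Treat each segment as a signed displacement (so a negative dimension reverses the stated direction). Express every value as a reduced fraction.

d6 = 9
d7 = 14
d8 = 126/5
d9 = 29/5
d10 = 87/10
d11 = 108/5
d12 = 29/25
d13 = -159/20
endpoint = (61/5, 113/10)

Apply edit: d5 := 7
  d6 = d1*3 - d5 - d4/4 = 9
  d7 = d5 + d2 = 14
  d8 = d1*4 + d3 = 126/5
  d9 = d3*4 - d5 = 29/5
  d10 = d3 - d2/2 + d6 = 87/10
  d11 = 1 + d10*3 - d1 = 108/5
  d12 = d9/5 = 29/25
  d13 = d6/2 - d1*2 - d9/4 = -159/20
Walk from origin (0, 0):
  seg 1: up by d1 = 11/2 → (0, 11/2)
  seg 2: up by d9 = 29/5 → (0, 113/10)
  seg 3: right by d4 = 2 → (2, 113/10)
  seg 4: right by d2 = 7 → (9, 113/10)
  seg 5: right by d3 = 16/5 → (61/5, 113/10)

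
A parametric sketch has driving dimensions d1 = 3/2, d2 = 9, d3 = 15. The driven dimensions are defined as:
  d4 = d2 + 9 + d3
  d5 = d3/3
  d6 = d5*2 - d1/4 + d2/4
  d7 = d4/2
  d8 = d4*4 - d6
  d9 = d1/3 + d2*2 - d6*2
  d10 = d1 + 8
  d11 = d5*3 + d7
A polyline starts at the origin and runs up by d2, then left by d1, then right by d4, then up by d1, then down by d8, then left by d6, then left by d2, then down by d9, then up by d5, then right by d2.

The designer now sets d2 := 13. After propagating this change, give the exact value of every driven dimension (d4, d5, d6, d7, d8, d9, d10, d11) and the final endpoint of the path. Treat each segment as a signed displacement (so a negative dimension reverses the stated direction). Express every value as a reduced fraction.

d4 = 37
d5 = 5
d6 = 103/8
d7 = 37/2
d8 = 1081/8
d9 = 3/4
d10 = 19/2
d11 = 67/2
endpoint = (181/8, -931/8)

Apply edit: d2 := 13
  d4 = d2 + 9 + d3 = 37
  d5 = d3/3 = 5
  d6 = d5*2 - d1/4 + d2/4 = 103/8
  d7 = d4/2 = 37/2
  d8 = d4*4 - d6 = 1081/8
  d9 = d1/3 + d2*2 - d6*2 = 3/4
  d10 = d1 + 8 = 19/2
  d11 = d5*3 + d7 = 67/2
Walk from origin (0, 0):
  seg 1: up by d2 = 13 → (0, 13)
  seg 2: left by d1 = 3/2 → (-3/2, 13)
  seg 3: right by d4 = 37 → (71/2, 13)
  seg 4: up by d1 = 3/2 → (71/2, 29/2)
  seg 5: down by d8 = 1081/8 → (71/2, -965/8)
  seg 6: left by d6 = 103/8 → (181/8, -965/8)
  seg 7: left by d2 = 13 → (77/8, -965/8)
  seg 8: down by d9 = 3/4 → (77/8, -971/8)
  seg 9: up by d5 = 5 → (77/8, -931/8)
  seg 10: right by d2 = 13 → (181/8, -931/8)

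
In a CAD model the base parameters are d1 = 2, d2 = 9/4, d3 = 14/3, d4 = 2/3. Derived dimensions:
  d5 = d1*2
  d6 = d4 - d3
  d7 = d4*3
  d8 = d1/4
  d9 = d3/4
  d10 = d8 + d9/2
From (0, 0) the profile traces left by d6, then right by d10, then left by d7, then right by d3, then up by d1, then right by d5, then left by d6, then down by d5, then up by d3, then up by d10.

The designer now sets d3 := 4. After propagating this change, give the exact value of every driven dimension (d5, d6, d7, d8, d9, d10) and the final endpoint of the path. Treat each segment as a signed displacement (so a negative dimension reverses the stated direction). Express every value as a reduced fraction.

d5 = 4
d6 = -10/3
d7 = 2
d8 = 1/2
d9 = 1
d10 = 1
endpoint = (41/3, 3)

Apply edit: d3 := 4
  d5 = d1*2 = 4
  d6 = d4 - d3 = -10/3
  d7 = d4*3 = 2
  d8 = d1/4 = 1/2
  d9 = d3/4 = 1
  d10 = d8 + d9/2 = 1
Walk from origin (0, 0):
  seg 1: left by d6 = -10/3 → (10/3, 0)
  seg 2: right by d10 = 1 → (13/3, 0)
  seg 3: left by d7 = 2 → (7/3, 0)
  seg 4: right by d3 = 4 → (19/3, 0)
  seg 5: up by d1 = 2 → (19/3, 2)
  seg 6: right by d5 = 4 → (31/3, 2)
  seg 7: left by d6 = -10/3 → (41/3, 2)
  seg 8: down by d5 = 4 → (41/3, -2)
  seg 9: up by d3 = 4 → (41/3, 2)
  seg 10: up by d10 = 1 → (41/3, 3)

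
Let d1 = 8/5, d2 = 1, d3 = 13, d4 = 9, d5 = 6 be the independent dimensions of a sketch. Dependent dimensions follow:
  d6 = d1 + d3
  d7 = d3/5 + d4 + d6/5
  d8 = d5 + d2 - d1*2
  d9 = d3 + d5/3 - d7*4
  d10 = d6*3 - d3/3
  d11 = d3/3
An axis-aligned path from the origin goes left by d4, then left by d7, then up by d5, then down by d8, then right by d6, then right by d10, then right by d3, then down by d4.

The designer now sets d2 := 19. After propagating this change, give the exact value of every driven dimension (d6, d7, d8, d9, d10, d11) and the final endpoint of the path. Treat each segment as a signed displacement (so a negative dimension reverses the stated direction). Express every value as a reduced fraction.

Apply edit: d2 := 19
  d6 = d1 + d3 = 73/5
  d7 = d3/5 + d4 + d6/5 = 363/25
  d8 = d5 + d2 - d1*2 = 109/5
  d9 = d3 + d5/3 - d7*4 = -1077/25
  d10 = d6*3 - d3/3 = 592/15
  d11 = d3/3 = 13/3
Walk from origin (0, 0):
  seg 1: left by d4 = 9 → (-9, 0)
  seg 2: left by d7 = 363/25 → (-588/25, 0)
  seg 3: up by d5 = 6 → (-588/25, 6)
  seg 4: down by d8 = 109/5 → (-588/25, -79/5)
  seg 5: right by d6 = 73/5 → (-223/25, -79/5)
  seg 6: right by d10 = 592/15 → (2291/75, -79/5)
  seg 7: right by d3 = 13 → (3266/75, -79/5)
  seg 8: down by d4 = 9 → (3266/75, -124/5)

d6 = 73/5
d7 = 363/25
d8 = 109/5
d9 = -1077/25
d10 = 592/15
d11 = 13/3
endpoint = (3266/75, -124/5)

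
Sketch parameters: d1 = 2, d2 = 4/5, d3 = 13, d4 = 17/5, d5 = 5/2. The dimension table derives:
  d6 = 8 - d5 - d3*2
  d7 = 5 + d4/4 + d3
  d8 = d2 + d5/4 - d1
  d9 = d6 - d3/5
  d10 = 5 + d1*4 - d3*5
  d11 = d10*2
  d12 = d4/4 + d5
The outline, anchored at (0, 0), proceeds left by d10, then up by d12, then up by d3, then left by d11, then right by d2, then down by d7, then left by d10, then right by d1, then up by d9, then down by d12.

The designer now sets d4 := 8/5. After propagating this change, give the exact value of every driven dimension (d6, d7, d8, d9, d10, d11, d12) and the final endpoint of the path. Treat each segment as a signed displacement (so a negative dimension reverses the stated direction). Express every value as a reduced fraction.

d6 = -41/2
d7 = 92/5
d8 = -23/40
d9 = -231/10
d10 = -52
d11 = -104
d12 = 29/10
endpoint = (1054/5, -57/2)

Apply edit: d4 := 8/5
  d6 = 8 - d5 - d3*2 = -41/2
  d7 = 5 + d4/4 + d3 = 92/5
  d8 = d2 + d5/4 - d1 = -23/40
  d9 = d6 - d3/5 = -231/10
  d10 = 5 + d1*4 - d3*5 = -52
  d11 = d10*2 = -104
  d12 = d4/4 + d5 = 29/10
Walk from origin (0, 0):
  seg 1: left by d10 = -52 → (52, 0)
  seg 2: up by d12 = 29/10 → (52, 29/10)
  seg 3: up by d3 = 13 → (52, 159/10)
  seg 4: left by d11 = -104 → (156, 159/10)
  seg 5: right by d2 = 4/5 → (784/5, 159/10)
  seg 6: down by d7 = 92/5 → (784/5, -5/2)
  seg 7: left by d10 = -52 → (1044/5, -5/2)
  seg 8: right by d1 = 2 → (1054/5, -5/2)
  seg 9: up by d9 = -231/10 → (1054/5, -128/5)
  seg 10: down by d12 = 29/10 → (1054/5, -57/2)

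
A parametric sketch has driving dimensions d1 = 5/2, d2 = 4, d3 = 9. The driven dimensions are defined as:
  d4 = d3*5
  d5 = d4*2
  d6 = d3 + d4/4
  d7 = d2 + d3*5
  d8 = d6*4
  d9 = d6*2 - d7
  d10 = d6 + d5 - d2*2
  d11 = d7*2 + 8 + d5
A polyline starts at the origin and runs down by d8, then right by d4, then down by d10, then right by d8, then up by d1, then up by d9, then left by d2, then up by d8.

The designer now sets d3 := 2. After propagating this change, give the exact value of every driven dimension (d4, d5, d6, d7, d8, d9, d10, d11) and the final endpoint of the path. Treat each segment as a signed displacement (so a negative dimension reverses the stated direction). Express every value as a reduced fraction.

Apply edit: d3 := 2
  d4 = d3*5 = 10
  d5 = d4*2 = 20
  d6 = d3 + d4/4 = 9/2
  d7 = d2 + d3*5 = 14
  d8 = d6*4 = 18
  d9 = d6*2 - d7 = -5
  d10 = d6 + d5 - d2*2 = 33/2
  d11 = d7*2 + 8 + d5 = 56
Walk from origin (0, 0):
  seg 1: down by d8 = 18 → (0, -18)
  seg 2: right by d4 = 10 → (10, -18)
  seg 3: down by d10 = 33/2 → (10, -69/2)
  seg 4: right by d8 = 18 → (28, -69/2)
  seg 5: up by d1 = 5/2 → (28, -32)
  seg 6: up by d9 = -5 → (28, -37)
  seg 7: left by d2 = 4 → (24, -37)
  seg 8: up by d8 = 18 → (24, -19)

d4 = 10
d5 = 20
d6 = 9/2
d7 = 14
d8 = 18
d9 = -5
d10 = 33/2
d11 = 56
endpoint = (24, -19)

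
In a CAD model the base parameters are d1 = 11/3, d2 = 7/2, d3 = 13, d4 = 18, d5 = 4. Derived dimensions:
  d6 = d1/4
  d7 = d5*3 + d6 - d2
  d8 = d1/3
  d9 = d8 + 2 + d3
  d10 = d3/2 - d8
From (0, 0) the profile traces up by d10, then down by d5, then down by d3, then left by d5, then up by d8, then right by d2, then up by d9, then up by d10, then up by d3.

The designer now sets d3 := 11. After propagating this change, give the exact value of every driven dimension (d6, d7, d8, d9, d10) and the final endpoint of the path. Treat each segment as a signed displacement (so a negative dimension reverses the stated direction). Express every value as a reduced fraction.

Apply edit: d3 := 11
  d6 = d1/4 = 11/12
  d7 = d5*3 + d6 - d2 = 113/12
  d8 = d1/3 = 11/9
  d9 = d8 + 2 + d3 = 128/9
  d10 = d3/2 - d8 = 77/18
Walk from origin (0, 0):
  seg 1: up by d10 = 77/18 → (0, 77/18)
  seg 2: down by d5 = 4 → (0, 5/18)
  seg 3: down by d3 = 11 → (0, -193/18)
  seg 4: left by d5 = 4 → (-4, -193/18)
  seg 5: up by d8 = 11/9 → (-4, -19/2)
  seg 6: right by d2 = 7/2 → (-1/2, -19/2)
  seg 7: up by d9 = 128/9 → (-1/2, 85/18)
  seg 8: up by d10 = 77/18 → (-1/2, 9)
  seg 9: up by d3 = 11 → (-1/2, 20)

d6 = 11/12
d7 = 113/12
d8 = 11/9
d9 = 128/9
d10 = 77/18
endpoint = (-1/2, 20)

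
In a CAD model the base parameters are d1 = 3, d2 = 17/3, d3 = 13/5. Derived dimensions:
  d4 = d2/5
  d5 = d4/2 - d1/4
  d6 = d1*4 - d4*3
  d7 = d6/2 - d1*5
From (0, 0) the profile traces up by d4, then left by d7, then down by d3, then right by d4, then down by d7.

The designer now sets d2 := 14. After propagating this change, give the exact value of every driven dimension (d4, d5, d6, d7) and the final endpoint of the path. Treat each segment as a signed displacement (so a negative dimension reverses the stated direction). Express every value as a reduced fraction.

d4 = 14/5
d5 = 13/20
d6 = 18/5
d7 = -66/5
endpoint = (16, 67/5)

Apply edit: d2 := 14
  d4 = d2/5 = 14/5
  d5 = d4/2 - d1/4 = 13/20
  d6 = d1*4 - d4*3 = 18/5
  d7 = d6/2 - d1*5 = -66/5
Walk from origin (0, 0):
  seg 1: up by d4 = 14/5 → (0, 14/5)
  seg 2: left by d7 = -66/5 → (66/5, 14/5)
  seg 3: down by d3 = 13/5 → (66/5, 1/5)
  seg 4: right by d4 = 14/5 → (16, 1/5)
  seg 5: down by d7 = -66/5 → (16, 67/5)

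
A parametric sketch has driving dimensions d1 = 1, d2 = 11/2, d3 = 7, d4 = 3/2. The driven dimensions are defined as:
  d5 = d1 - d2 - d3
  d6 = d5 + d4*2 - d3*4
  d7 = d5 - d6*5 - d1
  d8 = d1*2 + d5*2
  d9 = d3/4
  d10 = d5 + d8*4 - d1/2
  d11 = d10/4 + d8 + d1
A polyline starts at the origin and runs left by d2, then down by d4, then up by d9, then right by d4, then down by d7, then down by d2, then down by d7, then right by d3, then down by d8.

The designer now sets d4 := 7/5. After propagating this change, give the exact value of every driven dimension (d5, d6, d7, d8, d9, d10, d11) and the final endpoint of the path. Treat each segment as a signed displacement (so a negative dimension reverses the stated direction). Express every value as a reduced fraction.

Apply edit: d4 := 7/5
  d5 = d1 - d2 - d3 = -23/2
  d6 = d5 + d4*2 - d3*4 = -367/10
  d7 = d5 - d6*5 - d1 = 171
  d8 = d1*2 + d5*2 = -21
  d9 = d3/4 = 7/4
  d10 = d5 + d8*4 - d1/2 = -96
  d11 = d10/4 + d8 + d1 = -44
Walk from origin (0, 0):
  seg 1: left by d2 = 11/2 → (-11/2, 0)
  seg 2: down by d4 = 7/5 → (-11/2, -7/5)
  seg 3: up by d9 = 7/4 → (-11/2, 7/20)
  seg 4: right by d4 = 7/5 → (-41/10, 7/20)
  seg 5: down by d7 = 171 → (-41/10, -3413/20)
  seg 6: down by d2 = 11/2 → (-41/10, -3523/20)
  seg 7: down by d7 = 171 → (-41/10, -6943/20)
  seg 8: right by d3 = 7 → (29/10, -6943/20)
  seg 9: down by d8 = -21 → (29/10, -6523/20)

d5 = -23/2
d6 = -367/10
d7 = 171
d8 = -21
d9 = 7/4
d10 = -96
d11 = -44
endpoint = (29/10, -6523/20)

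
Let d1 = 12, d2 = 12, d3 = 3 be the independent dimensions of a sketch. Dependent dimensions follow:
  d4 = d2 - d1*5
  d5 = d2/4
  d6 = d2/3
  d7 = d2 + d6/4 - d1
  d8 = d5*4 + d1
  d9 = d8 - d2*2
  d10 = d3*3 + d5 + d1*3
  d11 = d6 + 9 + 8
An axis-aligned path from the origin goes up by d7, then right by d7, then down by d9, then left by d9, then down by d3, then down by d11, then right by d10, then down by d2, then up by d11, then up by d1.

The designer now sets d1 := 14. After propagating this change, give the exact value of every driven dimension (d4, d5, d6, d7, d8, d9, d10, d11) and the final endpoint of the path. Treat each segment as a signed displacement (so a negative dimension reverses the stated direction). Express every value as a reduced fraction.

Apply edit: d1 := 14
  d4 = d2 - d1*5 = -58
  d5 = d2/4 = 3
  d6 = d2/3 = 4
  d7 = d2 + d6/4 - d1 = -1
  d8 = d5*4 + d1 = 26
  d9 = d8 - d2*2 = 2
  d10 = d3*3 + d5 + d1*3 = 54
  d11 = d6 + 9 + 8 = 21
Walk from origin (0, 0):
  seg 1: up by d7 = -1 → (0, -1)
  seg 2: right by d7 = -1 → (-1, -1)
  seg 3: down by d9 = 2 → (-1, -3)
  seg 4: left by d9 = 2 → (-3, -3)
  seg 5: down by d3 = 3 → (-3, -6)
  seg 6: down by d11 = 21 → (-3, -27)
  seg 7: right by d10 = 54 → (51, -27)
  seg 8: down by d2 = 12 → (51, -39)
  seg 9: up by d11 = 21 → (51, -18)
  seg 10: up by d1 = 14 → (51, -4)

d4 = -58
d5 = 3
d6 = 4
d7 = -1
d8 = 26
d9 = 2
d10 = 54
d11 = 21
endpoint = (51, -4)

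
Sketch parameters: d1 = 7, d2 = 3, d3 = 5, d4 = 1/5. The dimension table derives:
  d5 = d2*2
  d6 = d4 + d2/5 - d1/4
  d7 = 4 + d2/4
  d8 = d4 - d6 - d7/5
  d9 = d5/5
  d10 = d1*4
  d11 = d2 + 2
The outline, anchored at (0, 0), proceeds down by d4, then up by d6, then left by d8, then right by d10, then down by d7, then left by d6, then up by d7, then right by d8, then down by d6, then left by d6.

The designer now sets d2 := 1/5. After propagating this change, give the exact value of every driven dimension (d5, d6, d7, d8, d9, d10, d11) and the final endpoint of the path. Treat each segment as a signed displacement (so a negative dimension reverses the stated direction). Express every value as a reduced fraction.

Apply edit: d2 := 1/5
  d5 = d2*2 = 2/5
  d6 = d4 + d2/5 - d1/4 = -151/100
  d7 = 4 + d2/4 = 81/20
  d8 = d4 - d6 - d7/5 = 9/10
  d9 = d5/5 = 2/25
  d10 = d1*4 = 28
  d11 = d2 + 2 = 11/5
Walk from origin (0, 0):
  seg 1: down by d4 = 1/5 → (0, -1/5)
  seg 2: up by d6 = -151/100 → (0, -171/100)
  seg 3: left by d8 = 9/10 → (-9/10, -171/100)
  seg 4: right by d10 = 28 → (271/10, -171/100)
  seg 5: down by d7 = 81/20 → (271/10, -144/25)
  seg 6: left by d6 = -151/100 → (2861/100, -144/25)
  seg 7: up by d7 = 81/20 → (2861/100, -171/100)
  seg 8: right by d8 = 9/10 → (2951/100, -171/100)
  seg 9: down by d6 = -151/100 → (2951/100, -1/5)
  seg 10: left by d6 = -151/100 → (1551/50, -1/5)

d5 = 2/5
d6 = -151/100
d7 = 81/20
d8 = 9/10
d9 = 2/25
d10 = 28
d11 = 11/5
endpoint = (1551/50, -1/5)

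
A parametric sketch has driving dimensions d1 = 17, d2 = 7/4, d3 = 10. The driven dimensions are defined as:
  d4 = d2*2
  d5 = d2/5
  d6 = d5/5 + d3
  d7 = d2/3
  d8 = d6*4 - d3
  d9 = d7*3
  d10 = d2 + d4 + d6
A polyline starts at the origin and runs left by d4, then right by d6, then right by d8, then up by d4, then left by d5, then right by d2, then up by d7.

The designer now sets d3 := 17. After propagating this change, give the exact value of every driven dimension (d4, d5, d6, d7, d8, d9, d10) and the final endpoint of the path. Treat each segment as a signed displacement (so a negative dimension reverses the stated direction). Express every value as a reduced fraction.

d4 = 7/2
d5 = 7/20
d6 = 1707/100
d7 = 7/12
d8 = 1282/25
d9 = 7/4
d10 = 558/25
endpoint = (265/4, 49/12)

Apply edit: d3 := 17
  d4 = d2*2 = 7/2
  d5 = d2/5 = 7/20
  d6 = d5/5 + d3 = 1707/100
  d7 = d2/3 = 7/12
  d8 = d6*4 - d3 = 1282/25
  d9 = d7*3 = 7/4
  d10 = d2 + d4 + d6 = 558/25
Walk from origin (0, 0):
  seg 1: left by d4 = 7/2 → (-7/2, 0)
  seg 2: right by d6 = 1707/100 → (1357/100, 0)
  seg 3: right by d8 = 1282/25 → (1297/20, 0)
  seg 4: up by d4 = 7/2 → (1297/20, 7/2)
  seg 5: left by d5 = 7/20 → (129/2, 7/2)
  seg 6: right by d2 = 7/4 → (265/4, 7/2)
  seg 7: up by d7 = 7/12 → (265/4, 49/12)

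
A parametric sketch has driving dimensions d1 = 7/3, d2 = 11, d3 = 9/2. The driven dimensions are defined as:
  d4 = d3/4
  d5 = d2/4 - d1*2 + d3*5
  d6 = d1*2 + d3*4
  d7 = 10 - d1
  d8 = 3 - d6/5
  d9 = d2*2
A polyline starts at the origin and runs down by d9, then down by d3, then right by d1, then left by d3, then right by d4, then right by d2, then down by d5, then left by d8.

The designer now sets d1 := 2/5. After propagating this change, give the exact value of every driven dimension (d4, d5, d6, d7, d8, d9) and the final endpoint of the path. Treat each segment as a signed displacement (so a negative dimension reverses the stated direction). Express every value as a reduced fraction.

Apply edit: d1 := 2/5
  d4 = d3/4 = 9/8
  d5 = d2/4 - d1*2 + d3*5 = 489/20
  d6 = d1*2 + d3*4 = 94/5
  d7 = 10 - d1 = 48/5
  d8 = 3 - d6/5 = -19/25
  d9 = d2*2 = 22
Walk from origin (0, 0):
  seg 1: down by d9 = 22 → (0, -22)
  seg 2: down by d3 = 9/2 → (0, -53/2)
  seg 3: right by d1 = 2/5 → (2/5, -53/2)
  seg 4: left by d3 = 9/2 → (-41/10, -53/2)
  seg 5: right by d4 = 9/8 → (-119/40, -53/2)
  seg 6: right by d2 = 11 → (321/40, -53/2)
  seg 7: down by d5 = 489/20 → (321/40, -1019/20)
  seg 8: left by d8 = -19/25 → (1757/200, -1019/20)

d4 = 9/8
d5 = 489/20
d6 = 94/5
d7 = 48/5
d8 = -19/25
d9 = 22
endpoint = (1757/200, -1019/20)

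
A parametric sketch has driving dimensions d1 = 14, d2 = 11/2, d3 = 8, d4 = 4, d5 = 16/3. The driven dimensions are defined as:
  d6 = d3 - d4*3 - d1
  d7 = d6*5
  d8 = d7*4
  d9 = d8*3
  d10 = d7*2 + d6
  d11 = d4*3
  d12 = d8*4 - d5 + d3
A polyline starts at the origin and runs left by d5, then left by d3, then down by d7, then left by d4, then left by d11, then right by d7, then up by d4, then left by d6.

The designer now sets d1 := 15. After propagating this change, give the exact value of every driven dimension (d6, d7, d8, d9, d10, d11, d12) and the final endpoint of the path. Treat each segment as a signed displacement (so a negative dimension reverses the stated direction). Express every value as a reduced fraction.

Apply edit: d1 := 15
  d6 = d3 - d4*3 - d1 = -19
  d7 = d6*5 = -95
  d8 = d7*4 = -380
  d9 = d8*3 = -1140
  d10 = d7*2 + d6 = -209
  d11 = d4*3 = 12
  d12 = d8*4 - d5 + d3 = -4552/3
Walk from origin (0, 0):
  seg 1: left by d5 = 16/3 → (-16/3, 0)
  seg 2: left by d3 = 8 → (-40/3, 0)
  seg 3: down by d7 = -95 → (-40/3, 95)
  seg 4: left by d4 = 4 → (-52/3, 95)
  seg 5: left by d11 = 12 → (-88/3, 95)
  seg 6: right by d7 = -95 → (-373/3, 95)
  seg 7: up by d4 = 4 → (-373/3, 99)
  seg 8: left by d6 = -19 → (-316/3, 99)

d6 = -19
d7 = -95
d8 = -380
d9 = -1140
d10 = -209
d11 = 12
d12 = -4552/3
endpoint = (-316/3, 99)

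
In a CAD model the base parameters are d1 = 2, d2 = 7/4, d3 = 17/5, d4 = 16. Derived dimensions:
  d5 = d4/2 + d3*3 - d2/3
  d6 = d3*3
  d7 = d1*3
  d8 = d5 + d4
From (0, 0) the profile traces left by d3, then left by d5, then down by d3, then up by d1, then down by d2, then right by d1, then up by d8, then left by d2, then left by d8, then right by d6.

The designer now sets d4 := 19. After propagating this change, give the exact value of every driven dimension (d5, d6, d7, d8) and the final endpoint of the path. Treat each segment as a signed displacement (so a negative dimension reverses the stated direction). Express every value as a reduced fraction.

Apply edit: d4 := 19
  d5 = d4/2 + d3*3 - d2/3 = 1147/60
  d6 = d3*3 = 51/5
  d7 = d1*3 = 6
  d8 = d5 + d4 = 2287/60
Walk from origin (0, 0):
  seg 1: left by d3 = 17/5 → (-17/5, 0)
  seg 2: left by d5 = 1147/60 → (-1351/60, 0)
  seg 3: down by d3 = 17/5 → (-1351/60, -17/5)
  seg 4: up by d1 = 2 → (-1351/60, -7/5)
  seg 5: down by d2 = 7/4 → (-1351/60, -63/20)
  seg 6: right by d1 = 2 → (-1231/60, -63/20)
  seg 7: up by d8 = 2287/60 → (-1231/60, 1049/30)
  seg 8: left by d2 = 7/4 → (-334/15, 1049/30)
  seg 9: left by d8 = 2287/60 → (-3623/60, 1049/30)
  seg 10: right by d6 = 51/5 → (-3011/60, 1049/30)

d5 = 1147/60
d6 = 51/5
d7 = 6
d8 = 2287/60
endpoint = (-3011/60, 1049/30)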